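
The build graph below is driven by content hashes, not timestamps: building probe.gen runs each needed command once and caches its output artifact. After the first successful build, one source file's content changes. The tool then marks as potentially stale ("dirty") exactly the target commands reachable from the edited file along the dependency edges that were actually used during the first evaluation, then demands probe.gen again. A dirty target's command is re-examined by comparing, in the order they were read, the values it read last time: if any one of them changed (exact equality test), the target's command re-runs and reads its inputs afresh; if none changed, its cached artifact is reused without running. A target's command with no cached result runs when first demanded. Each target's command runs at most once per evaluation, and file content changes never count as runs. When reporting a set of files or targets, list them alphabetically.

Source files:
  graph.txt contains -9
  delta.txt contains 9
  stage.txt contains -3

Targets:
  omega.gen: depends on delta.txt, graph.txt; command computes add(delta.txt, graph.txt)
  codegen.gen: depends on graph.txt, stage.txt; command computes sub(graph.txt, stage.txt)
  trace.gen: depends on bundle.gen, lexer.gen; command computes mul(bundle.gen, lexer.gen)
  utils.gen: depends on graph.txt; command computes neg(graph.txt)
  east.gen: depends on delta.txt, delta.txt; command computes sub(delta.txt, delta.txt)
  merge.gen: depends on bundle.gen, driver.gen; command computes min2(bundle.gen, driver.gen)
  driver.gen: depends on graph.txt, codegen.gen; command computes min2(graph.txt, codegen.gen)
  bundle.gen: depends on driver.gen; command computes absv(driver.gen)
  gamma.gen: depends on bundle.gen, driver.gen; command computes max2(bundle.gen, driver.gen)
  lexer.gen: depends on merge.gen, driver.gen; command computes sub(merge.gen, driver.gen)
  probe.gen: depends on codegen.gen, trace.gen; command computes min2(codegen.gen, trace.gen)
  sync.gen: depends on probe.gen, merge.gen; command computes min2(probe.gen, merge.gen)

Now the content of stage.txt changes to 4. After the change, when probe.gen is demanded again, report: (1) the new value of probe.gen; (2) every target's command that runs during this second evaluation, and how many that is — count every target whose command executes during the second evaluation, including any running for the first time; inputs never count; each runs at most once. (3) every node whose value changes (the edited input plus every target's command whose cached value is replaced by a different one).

probe.gen now evaluates to -13.
Run set: bundle.gen, codegen.gen, driver.gen, lexer.gen, merge.gen, probe.gen, trace.gen (7 run).
Changed values: bundle.gen, codegen.gen, driver.gen, merge.gen, probe.gen, stage.txt.

Initial pass — values computed on the first demand:
  codegen.gen = sub(-9, -3) = -6
  driver.gen = min2(-9, -6) = -9
  bundle.gen = absv(-9) = 9
  merge.gen = min2(9, -9) = -9
  lexer.gen = sub(-9, -9) = 0
  trace.gen = mul(9, 0) = 0
  probe.gen = min2(-6, 0) = -6

Second demand — change propagation:
  codegen.gen: re-runs because stage.txt -3->4; new result -13.
  driver.gen: re-runs because codegen.gen -6->-13; new result -13.
  bundle.gen: re-runs because driver.gen -9->-13; new result 13.
  merge.gen: re-runs because bundle.gen 9->13; driver.gen -9->-13; new result -13.
  lexer.gen: re-runs because merge.gen -9->-13; driver.gen -9->-13; new result 0 (unchanged).
  trace.gen: re-runs because bundle.gen 9->13; new result 0 (unchanged).
  probe.gen: re-runs because codegen.gen -6->-13; new result -13.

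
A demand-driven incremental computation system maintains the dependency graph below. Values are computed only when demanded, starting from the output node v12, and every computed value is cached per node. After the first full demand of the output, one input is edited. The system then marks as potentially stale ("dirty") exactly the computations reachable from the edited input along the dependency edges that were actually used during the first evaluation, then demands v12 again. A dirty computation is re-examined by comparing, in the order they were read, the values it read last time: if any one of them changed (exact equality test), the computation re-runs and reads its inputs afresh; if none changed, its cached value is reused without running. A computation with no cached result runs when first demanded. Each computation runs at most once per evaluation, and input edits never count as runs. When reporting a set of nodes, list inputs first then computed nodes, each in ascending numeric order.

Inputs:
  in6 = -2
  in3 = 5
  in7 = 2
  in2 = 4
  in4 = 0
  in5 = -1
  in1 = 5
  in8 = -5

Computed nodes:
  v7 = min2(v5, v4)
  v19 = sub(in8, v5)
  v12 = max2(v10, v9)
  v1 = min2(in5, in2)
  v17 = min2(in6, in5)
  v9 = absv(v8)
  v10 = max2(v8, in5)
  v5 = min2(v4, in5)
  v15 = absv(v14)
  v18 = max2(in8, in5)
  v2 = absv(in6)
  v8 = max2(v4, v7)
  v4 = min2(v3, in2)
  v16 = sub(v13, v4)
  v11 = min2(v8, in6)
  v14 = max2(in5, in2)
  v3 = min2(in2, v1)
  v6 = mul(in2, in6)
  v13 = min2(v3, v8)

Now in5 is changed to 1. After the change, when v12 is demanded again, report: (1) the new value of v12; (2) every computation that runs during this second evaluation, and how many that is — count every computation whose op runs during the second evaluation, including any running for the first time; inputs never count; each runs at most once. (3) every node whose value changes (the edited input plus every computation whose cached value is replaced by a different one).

New value of v12: 1.
Computations that run: v1, v3, v4, v5, v7, v8, v9, v10, v12 — 9 in total.
Values that change: in5, v1, v3, v4, v5, v7, v8, v10.

First evaluation (everything demanded from the output):
  v1 = min2(-1, 4) = -1
  v3 = min2(4, -1) = -1
  v4 = min2(-1, 4) = -1
  v5 = min2(-1, -1) = -1
  v7 = min2(-1, -1) = -1
  v8 = max2(-1, -1) = -1
  v9 = absv(-1) = 1
  v10 = max2(-1, -1) = -1
  v12 = max2(-1, 1) = 1

Propagation after the edit:
  v1: runs — in5 -1->1; result 1.
  v3: runs — v1 -1->1; result 1.
  v4: runs — v3 -1->1; result 1.
  v5: runs — v4 -1->1; in5 -1->1; result 1.
  v7: runs — v5 -1->1; v4 -1->1; result 1.
  v8: runs — v4 -1->1; v7 -1->1; result 1.
  v9: runs — v8 -1->1; result 1 (same value as before).
  v10: runs — v8 -1->1; in5 -1->1; result 1.
  v12: runs — v10 -1->1; result 1 (same value as before).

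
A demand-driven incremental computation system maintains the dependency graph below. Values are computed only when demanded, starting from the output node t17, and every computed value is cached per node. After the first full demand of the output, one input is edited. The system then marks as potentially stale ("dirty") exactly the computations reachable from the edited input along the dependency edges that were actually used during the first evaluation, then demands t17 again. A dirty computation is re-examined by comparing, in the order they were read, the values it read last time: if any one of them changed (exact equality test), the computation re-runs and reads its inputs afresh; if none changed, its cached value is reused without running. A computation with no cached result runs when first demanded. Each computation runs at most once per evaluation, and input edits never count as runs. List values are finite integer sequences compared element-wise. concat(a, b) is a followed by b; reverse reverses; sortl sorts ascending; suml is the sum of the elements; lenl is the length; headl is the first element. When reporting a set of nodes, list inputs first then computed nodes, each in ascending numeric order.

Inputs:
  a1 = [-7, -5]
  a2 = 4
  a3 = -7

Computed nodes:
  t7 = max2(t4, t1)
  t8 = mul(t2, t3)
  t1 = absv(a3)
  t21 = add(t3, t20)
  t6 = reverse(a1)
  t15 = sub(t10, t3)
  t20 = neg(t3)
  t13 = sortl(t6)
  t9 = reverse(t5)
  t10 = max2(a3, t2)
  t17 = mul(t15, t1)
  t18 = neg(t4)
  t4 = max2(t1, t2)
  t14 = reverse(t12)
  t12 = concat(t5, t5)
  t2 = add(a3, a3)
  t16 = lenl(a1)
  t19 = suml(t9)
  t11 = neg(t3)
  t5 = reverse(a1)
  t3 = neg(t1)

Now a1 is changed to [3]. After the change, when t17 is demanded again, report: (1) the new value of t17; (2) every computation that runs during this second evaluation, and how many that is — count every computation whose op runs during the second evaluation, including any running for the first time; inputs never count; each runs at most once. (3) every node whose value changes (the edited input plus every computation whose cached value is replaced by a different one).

New value of t17: 0.
Computations that run: none — 0 in total.
Values that change: a1.
Key observation: a1 is never demanded by the output, so the edit triggers no recomputation at all.

First evaluation (everything demanded from the output):
  t1 = absv(-7) = 7
  t2 = add(-7, -7) = -14
  t3 = neg(7) = -7
  t10 = max2(-7, -14) = -7
  t15 = sub(-7, -7) = 0
  t17 = mul(0, 7) = 0

Propagation after the edit:
  a1 feeds no computation that the output demands — nothing is marked dirty and nothing runs.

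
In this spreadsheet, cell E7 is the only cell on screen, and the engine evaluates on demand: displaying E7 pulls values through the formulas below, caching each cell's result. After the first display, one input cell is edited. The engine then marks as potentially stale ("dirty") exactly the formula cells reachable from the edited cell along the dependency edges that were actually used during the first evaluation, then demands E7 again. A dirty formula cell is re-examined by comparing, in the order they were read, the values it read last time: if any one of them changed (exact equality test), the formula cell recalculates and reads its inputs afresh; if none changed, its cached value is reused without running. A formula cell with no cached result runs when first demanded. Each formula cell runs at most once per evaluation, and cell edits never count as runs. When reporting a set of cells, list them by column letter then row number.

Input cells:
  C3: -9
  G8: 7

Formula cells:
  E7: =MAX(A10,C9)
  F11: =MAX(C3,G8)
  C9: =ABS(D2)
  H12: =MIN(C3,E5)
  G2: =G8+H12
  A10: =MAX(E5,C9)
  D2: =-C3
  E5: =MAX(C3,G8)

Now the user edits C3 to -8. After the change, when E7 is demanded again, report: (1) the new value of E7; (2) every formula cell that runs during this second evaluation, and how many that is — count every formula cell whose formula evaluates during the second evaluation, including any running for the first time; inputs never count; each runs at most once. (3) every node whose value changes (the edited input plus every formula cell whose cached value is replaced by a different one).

Initial pass — values computed on the first demand:
  D2 = -(-9) = 9
  C9 = ABS(9) = 9
  E5 = MAX(-9, 7) = 7
  A10 = MAX(7, 9) = 9
  E7 = MAX(9, 9) = 9

Second demand — change propagation:
  D2: re-runs because C3 -9->-8; new result 8.
  C9: re-runs because D2 9->8; new result 8.
  E5: re-runs because C3 -9->-8; new result 7 (unchanged).
  A10: re-runs because C9 9->8; new result 8.
  E7: re-runs because A10 9->8; C9 9->8; new result 8.

E7 now evaluates to 8.
Run set: A10, C9, D2, E5, E7 (5 run).
Changed values: A10, C3, C9, D2, E7.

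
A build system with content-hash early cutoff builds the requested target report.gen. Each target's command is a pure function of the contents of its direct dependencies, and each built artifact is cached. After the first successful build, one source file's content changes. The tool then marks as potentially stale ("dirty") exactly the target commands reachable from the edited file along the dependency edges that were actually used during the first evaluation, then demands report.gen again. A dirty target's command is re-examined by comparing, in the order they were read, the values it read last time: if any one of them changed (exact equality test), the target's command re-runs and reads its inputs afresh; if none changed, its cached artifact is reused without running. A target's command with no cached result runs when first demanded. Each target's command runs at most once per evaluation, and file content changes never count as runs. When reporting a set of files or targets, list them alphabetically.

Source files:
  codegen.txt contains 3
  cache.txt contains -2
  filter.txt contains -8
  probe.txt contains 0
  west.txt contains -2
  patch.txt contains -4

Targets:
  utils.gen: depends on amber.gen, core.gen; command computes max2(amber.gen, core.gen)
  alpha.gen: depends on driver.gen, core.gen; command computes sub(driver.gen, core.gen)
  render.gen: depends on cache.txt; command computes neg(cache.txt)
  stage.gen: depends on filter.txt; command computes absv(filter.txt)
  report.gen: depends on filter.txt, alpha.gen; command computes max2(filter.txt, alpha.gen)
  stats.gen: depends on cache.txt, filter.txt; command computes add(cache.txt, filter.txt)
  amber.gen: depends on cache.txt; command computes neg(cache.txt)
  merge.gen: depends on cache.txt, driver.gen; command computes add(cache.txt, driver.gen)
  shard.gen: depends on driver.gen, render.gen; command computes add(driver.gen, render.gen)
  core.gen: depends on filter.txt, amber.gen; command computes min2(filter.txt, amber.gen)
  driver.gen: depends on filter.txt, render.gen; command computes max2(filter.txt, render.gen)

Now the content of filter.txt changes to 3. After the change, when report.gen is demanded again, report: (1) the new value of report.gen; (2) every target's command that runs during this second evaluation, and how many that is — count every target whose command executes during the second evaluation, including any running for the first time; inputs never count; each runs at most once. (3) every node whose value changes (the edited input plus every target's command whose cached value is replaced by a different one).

First evaluation (everything demanded from the output):
  amber.gen = neg(-2) = 2
  core.gen = min2(-8, 2) = -8
  render.gen = neg(-2) = 2
  driver.gen = max2(-8, 2) = 2
  alpha.gen = sub(2, -8) = 10
  report.gen = max2(-8, 10) = 10

Propagation after the edit:
  core.gen: runs — filter.txt -8->3; result 2.
  driver.gen: runs — filter.txt -8->3; result 3.
  alpha.gen: runs — driver.gen 2->3; core.gen -8->2; result 1.
  report.gen: runs — filter.txt -8->3; alpha.gen 10->1; result 3.

New value of report.gen: 3.
Target commands that run: alpha.gen, core.gen, driver.gen, report.gen — 4 in total.
Values that change: alpha.gen, core.gen, driver.gen, filter.txt, report.gen.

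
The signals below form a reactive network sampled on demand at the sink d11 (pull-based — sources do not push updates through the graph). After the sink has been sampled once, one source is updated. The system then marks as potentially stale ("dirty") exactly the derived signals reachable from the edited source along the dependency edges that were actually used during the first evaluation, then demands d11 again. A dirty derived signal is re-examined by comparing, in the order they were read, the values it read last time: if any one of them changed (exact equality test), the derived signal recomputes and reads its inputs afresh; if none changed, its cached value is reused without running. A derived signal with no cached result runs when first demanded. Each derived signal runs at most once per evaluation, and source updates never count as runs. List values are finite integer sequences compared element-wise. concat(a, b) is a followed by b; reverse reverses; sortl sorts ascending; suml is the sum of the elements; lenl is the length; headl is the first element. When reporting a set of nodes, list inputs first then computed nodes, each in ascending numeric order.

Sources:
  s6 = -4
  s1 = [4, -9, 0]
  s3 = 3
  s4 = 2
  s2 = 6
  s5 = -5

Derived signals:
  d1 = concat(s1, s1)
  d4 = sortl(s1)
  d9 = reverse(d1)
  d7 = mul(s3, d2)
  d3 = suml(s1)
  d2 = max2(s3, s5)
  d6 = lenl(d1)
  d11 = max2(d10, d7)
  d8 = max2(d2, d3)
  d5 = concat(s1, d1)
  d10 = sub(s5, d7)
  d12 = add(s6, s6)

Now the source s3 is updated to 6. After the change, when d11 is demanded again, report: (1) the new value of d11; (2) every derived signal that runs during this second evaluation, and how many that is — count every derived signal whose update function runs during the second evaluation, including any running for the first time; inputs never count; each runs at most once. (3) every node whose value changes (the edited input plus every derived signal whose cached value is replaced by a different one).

Initial pass — values computed on the first demand:
  d2 = max2(3, -5) = 3
  d7 = mul(3, 3) = 9
  d10 = sub(-5, 9) = -14
  d11 = max2(-14, 9) = 9

Second demand — change propagation:
  d2: re-runs because s3 3->6; new result 6.
  d7: re-runs because s3 3->6; d2 3->6; new result 36.
  d10: re-runs because d7 9->36; new result -41.
  d11: re-runs because d10 -14->-41; d7 9->36; new result 36.

d11 now evaluates to 36.
Run set: d2, d7, d10, d11 (4 run).
Changed values: s3, d2, d7, d10, d11.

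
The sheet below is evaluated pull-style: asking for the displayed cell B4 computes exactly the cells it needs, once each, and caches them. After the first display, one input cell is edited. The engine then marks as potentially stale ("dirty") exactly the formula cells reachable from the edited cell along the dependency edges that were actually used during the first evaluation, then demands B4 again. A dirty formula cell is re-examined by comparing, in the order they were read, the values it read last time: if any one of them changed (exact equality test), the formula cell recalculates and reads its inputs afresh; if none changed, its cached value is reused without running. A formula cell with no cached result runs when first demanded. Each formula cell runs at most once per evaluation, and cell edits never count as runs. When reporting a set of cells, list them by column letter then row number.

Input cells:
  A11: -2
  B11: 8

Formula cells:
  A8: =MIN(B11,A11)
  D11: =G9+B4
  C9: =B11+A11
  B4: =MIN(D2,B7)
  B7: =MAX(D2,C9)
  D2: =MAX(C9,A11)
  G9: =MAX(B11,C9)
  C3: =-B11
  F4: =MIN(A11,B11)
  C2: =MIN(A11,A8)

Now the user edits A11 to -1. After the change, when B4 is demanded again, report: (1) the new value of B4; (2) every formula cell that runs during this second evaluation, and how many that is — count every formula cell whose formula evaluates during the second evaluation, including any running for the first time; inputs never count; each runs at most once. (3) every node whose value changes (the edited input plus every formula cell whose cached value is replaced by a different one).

Demanding B4 again yields 7.
4 formula cells run: B4, B7, C9, D2.
The nodes whose values change: A11, B4, B7, C9, D2.

First demand of the output computes:
  C9 = 8 + -2 = 6
  D2 = MAX(6, -2) = 6
  B7 = MAX(6, 6) = 6
  B4 = MIN(6, 6) = 6

After the edit, cleaning proceeds:
  C9: a read changed (A11 -2->-1) — executes, giving 7.
  D2: a read changed (C9 6->7; A11 -2->-1) — executes, giving 7.
  B7: a read changed (D2 6->7; C9 6->7) — executes, giving 7.
  B4: a read changed (D2 6->7; B7 6->7) — executes, giving 7.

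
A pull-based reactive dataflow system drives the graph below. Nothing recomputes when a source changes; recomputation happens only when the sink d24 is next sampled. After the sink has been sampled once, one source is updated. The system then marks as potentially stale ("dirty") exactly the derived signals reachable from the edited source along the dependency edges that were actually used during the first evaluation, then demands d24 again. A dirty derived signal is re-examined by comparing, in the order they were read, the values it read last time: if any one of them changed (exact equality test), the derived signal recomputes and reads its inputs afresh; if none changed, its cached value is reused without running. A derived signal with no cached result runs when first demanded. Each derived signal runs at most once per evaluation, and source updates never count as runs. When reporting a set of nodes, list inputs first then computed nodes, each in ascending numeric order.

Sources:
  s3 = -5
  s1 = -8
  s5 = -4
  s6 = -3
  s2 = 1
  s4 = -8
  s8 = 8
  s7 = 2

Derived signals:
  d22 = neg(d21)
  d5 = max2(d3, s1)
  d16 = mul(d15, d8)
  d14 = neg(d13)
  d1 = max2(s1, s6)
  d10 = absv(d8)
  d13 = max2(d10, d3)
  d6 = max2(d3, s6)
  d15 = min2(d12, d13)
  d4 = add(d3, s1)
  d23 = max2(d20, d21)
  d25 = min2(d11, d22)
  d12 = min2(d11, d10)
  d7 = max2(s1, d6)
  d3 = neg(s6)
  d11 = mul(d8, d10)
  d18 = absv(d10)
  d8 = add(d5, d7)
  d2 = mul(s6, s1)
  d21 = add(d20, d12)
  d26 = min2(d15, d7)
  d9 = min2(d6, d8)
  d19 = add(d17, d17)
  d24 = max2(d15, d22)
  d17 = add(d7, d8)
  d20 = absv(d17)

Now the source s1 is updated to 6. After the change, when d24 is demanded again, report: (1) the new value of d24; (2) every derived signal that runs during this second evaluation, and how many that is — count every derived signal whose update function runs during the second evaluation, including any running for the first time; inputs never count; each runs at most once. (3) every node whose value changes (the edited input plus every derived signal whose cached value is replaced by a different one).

First evaluation (everything demanded from the output):
  d3 = neg(-3) = 3
  d5 = max2(3, -8) = 3
  d6 = max2(3, -3) = 3
  d7 = max2(-8, 3) = 3
  d8 = add(3, 3) = 6
  d10 = absv(6) = 6
  d11 = mul(6, 6) = 36
  d12 = min2(36, 6) = 6
  d13 = max2(6, 3) = 6
  d15 = min2(6, 6) = 6
  d17 = add(3, 6) = 9
  d20 = absv(9) = 9
  d21 = add(9, 6) = 15
  d22 = neg(15) = -15
  d24 = max2(6, -15) = 6

Propagation after the edit:
  d5: runs — s1 -8->6; result 6.
  d7: runs — s1 -8->6; result 6.
  d8: runs — d5 3->6; d7 3->6; result 12.
  d10: runs — d8 6->12; result 12.
  d11: runs — d8 6->12; d10 6->12; result 144.
  d12: runs — d11 36->144; d10 6->12; result 12.
  d13: runs — d10 6->12; result 12.
  d15: runs — d12 6->12; d13 6->12; result 12.
  d17: runs — d7 3->6; d8 6->12; result 18.
  d20: runs — d17 9->18; result 18.
  d21: runs — d20 9->18; d12 6->12; result 30.
  d22: runs — d21 15->30; result -30.
  d24: runs — d15 6->12; d22 -15->-30; result 12.

New value of d24: 12.
Derived signals that run: d5, d7, d8, d10, d11, d12, d13, d15, d17, d20, d21, d22, d24 — 13 in total.
Values that change: s1, d5, d7, d8, d10, d11, d12, d13, d15, d17, d20, d21, d22, d24.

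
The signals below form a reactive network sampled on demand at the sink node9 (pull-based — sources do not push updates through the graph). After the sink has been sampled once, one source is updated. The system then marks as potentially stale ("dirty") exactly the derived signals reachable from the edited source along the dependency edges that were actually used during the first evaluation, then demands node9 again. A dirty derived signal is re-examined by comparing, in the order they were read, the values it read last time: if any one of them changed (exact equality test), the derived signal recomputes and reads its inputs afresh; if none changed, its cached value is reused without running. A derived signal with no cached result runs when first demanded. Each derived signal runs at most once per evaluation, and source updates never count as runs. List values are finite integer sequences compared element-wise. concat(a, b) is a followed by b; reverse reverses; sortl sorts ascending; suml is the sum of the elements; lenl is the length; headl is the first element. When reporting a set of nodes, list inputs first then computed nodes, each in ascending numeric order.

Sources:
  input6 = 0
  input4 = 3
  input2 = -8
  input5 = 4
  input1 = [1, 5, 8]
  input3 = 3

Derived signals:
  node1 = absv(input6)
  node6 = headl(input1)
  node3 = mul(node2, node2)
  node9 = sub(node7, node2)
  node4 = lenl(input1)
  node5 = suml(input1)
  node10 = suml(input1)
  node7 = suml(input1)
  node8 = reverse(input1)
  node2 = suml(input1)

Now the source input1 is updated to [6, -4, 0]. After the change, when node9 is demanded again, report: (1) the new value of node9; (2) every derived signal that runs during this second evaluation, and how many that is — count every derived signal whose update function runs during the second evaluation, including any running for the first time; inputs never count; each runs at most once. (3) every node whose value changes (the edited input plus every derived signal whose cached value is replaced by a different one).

Initial pass — values computed on the first demand:
  node2 = suml([1, 5, 8]) = 14
  node7 = suml([1, 5, 8]) = 14
  node9 = sub(14, 14) = 0

Second demand — change propagation:
  node2: re-runs because input1 [1, 5, 8]->[6, -4, 0]; new result 2.
  node7: re-runs because input1 [1, 5, 8]->[6, -4, 0]; new result 2.
  node9: re-runs because node7 14->2; node2 14->2; new result 0 (unchanged).

node9 now evaluates to 0.
Run set: node2, node7, node9 (3 run).
Changed values: input1, node2, node7.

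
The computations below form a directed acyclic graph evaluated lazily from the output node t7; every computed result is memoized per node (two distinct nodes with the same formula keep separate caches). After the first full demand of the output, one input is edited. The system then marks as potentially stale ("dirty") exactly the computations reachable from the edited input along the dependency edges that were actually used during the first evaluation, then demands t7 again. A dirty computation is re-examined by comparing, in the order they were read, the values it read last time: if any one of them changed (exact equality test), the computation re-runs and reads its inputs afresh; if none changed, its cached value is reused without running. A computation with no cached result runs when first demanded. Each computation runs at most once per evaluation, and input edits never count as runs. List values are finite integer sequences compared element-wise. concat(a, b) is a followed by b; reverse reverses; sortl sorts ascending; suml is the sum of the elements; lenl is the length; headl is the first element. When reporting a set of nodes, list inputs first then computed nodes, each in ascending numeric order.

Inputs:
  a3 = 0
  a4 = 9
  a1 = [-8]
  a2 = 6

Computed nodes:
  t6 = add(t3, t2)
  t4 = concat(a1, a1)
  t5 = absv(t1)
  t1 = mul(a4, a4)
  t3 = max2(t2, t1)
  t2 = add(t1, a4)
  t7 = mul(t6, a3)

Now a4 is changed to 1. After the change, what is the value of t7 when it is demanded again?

First demand of the output computes:
  t1 = mul(9, 9) = 81
  t2 = add(81, 9) = 90
  t3 = max2(90, 81) = 90
  t6 = add(90, 90) = 180
  t7 = mul(180, 0) = 0

After the edit, cleaning proceeds:
  t1: a read changed (a4 9->1; a4 9->1) — executes, giving 1.
  t2: a read changed (t1 81->1; a4 9->1) — executes, giving 2.
  t3: a read changed (t2 90->2; t1 81->1) — executes, giving 2.
  t6: a read changed (t3 90->2; t2 90->2) — executes, giving 4.
  t7: a read changed (t6 180->4) — executes, giving 0 — identical to its old value.

Demanding t7 again yields 0.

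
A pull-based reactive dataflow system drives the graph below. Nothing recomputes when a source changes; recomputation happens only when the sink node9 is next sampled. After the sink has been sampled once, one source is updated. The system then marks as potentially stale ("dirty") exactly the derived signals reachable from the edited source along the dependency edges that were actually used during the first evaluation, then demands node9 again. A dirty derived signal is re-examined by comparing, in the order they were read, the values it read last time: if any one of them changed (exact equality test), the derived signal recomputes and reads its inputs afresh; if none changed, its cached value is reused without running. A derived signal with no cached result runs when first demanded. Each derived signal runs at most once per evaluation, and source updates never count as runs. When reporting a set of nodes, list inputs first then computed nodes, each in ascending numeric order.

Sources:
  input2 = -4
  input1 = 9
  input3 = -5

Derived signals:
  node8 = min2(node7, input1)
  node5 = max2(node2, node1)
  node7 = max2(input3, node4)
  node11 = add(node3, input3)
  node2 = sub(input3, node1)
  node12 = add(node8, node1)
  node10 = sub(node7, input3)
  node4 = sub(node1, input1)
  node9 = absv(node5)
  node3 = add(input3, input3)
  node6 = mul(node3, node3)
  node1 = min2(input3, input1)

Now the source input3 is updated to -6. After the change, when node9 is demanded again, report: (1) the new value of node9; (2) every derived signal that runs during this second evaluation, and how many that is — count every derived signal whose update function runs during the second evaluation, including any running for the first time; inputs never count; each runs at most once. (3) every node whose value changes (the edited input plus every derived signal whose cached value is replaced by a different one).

First evaluation (everything demanded from the output):
  node1 = min2(-5, 9) = -5
  node2 = sub(-5, -5) = 0
  node5 = max2(0, -5) = 0
  node9 = absv(0) = 0

Propagation after the edit:
  node1: runs — input3 -5->-6; result -6.
  node2: runs — input3 -5->-6; node1 -5->-6; result 0 (same value as before).
  node5: runs — node1 -5->-6; result 0 (same value as before).
  node9: checked — values it read are unchanged (node5 unchanged); reused cached 0 without running.

Key observation: the cutoff stops propagation at node9 — its inputs' values are unchanged, so it reuses its cache.

New value of node9: 0.
Derived signals that run: node1, node2, node5 — 3 in total.
Values that change: input3, node1.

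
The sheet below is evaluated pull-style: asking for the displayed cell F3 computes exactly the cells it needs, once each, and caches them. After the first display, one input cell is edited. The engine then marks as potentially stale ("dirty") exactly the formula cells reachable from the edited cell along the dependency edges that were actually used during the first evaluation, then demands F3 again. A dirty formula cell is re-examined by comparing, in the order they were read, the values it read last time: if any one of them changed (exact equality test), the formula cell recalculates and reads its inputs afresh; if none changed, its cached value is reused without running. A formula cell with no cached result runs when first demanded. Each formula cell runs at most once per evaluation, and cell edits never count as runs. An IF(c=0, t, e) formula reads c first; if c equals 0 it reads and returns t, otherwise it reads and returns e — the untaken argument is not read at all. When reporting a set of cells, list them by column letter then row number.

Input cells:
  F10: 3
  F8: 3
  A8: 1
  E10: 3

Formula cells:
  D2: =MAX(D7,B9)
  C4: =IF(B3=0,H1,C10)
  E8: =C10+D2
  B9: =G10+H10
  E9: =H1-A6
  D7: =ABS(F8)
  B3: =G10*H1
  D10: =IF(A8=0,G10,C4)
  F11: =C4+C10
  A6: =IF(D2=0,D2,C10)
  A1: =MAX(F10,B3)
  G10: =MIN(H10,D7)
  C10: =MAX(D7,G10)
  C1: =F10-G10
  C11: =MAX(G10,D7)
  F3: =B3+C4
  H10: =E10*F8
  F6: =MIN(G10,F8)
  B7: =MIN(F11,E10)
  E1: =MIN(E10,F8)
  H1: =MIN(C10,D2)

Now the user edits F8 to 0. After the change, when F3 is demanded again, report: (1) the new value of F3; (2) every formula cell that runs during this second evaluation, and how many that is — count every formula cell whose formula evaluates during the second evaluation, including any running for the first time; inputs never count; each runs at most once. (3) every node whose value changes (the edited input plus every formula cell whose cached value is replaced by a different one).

First demand of the output computes:
  D7 = ABS(3) = 3
  H10 = 3 * 3 = 9
  G10 = MIN(9, 3) = 3
  B9 = 3 + 9 = 12
  C10 = MAX(3, 3) = 3
  D2 = MAX(3, 12) = 12
  H1 = MIN(3, 12) = 3
  B3 = 3 * 3 = 9
  C4 = IF(B3=0: B3=9 -> else branch C10) = 3
  F3 = 9 + 3 = 12

After the edit, cleaning proceeds:
  D7: a read changed (F8 3->0) — executes, giving 0.
  H10: a read changed (F8 3->0) — executes, giving 0.
  G10: a read changed (H10 9->0; D7 3->0) — executes, giving 0.
  B9: a read changed (G10 3->0; H10 9->0) — executes, giving 0.
  C10: a read changed (D7 3->0; G10 3->0) — executes, giving 0.
  D2: a read changed (D7 3->0; B9 12->0) — executes, giving 0.
  H1: a read changed (C10 3->0; D2 12->0) — executes, giving 0.
  B3: a read changed (G10 3->0; H1 3->0) — executes, giving 0.
  C4: a read changed (B3 9->0; C10 3->0) — executes, giving 0.
  F3: a read changed (B3 9->0; C4 3->0) — executes, giving 0.

Demanding F3 again yields 0.
10 formula cells run: B3, B9, C4, C10, D2, D7, F3, G10, H1, H10.
The nodes whose values change: B3, B9, C4, C10, D2, D7, F3, F8, G10, H1, H10.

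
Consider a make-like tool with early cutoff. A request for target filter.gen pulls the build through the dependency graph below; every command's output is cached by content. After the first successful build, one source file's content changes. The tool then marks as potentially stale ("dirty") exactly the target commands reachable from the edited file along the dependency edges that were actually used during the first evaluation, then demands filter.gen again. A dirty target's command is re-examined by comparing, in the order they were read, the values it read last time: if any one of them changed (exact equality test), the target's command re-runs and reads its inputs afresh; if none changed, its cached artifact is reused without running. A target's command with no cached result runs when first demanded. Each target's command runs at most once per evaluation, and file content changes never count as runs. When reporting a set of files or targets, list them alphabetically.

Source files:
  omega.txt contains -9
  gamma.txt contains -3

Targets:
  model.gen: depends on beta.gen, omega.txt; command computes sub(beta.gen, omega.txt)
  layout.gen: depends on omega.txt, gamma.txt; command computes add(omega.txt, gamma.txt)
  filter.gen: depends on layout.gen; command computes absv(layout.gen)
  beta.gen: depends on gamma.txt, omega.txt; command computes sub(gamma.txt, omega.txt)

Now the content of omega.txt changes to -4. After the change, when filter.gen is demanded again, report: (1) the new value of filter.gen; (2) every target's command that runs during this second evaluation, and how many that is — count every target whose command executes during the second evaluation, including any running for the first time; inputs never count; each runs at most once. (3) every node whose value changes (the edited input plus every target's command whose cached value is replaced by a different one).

Demanding filter.gen again yields 7.
2 target commands run: filter.gen, layout.gen.
The nodes whose values change: filter.gen, layout.gen, omega.txt.

First demand of the output computes:
  layout.gen = add(-9, -3) = -12
  filter.gen = absv(-12) = 12

After the edit, cleaning proceeds:
  layout.gen: a read changed (omega.txt -9->-4) — executes, giving -7.
  filter.gen: a read changed (layout.gen -12->-7) — executes, giving 7.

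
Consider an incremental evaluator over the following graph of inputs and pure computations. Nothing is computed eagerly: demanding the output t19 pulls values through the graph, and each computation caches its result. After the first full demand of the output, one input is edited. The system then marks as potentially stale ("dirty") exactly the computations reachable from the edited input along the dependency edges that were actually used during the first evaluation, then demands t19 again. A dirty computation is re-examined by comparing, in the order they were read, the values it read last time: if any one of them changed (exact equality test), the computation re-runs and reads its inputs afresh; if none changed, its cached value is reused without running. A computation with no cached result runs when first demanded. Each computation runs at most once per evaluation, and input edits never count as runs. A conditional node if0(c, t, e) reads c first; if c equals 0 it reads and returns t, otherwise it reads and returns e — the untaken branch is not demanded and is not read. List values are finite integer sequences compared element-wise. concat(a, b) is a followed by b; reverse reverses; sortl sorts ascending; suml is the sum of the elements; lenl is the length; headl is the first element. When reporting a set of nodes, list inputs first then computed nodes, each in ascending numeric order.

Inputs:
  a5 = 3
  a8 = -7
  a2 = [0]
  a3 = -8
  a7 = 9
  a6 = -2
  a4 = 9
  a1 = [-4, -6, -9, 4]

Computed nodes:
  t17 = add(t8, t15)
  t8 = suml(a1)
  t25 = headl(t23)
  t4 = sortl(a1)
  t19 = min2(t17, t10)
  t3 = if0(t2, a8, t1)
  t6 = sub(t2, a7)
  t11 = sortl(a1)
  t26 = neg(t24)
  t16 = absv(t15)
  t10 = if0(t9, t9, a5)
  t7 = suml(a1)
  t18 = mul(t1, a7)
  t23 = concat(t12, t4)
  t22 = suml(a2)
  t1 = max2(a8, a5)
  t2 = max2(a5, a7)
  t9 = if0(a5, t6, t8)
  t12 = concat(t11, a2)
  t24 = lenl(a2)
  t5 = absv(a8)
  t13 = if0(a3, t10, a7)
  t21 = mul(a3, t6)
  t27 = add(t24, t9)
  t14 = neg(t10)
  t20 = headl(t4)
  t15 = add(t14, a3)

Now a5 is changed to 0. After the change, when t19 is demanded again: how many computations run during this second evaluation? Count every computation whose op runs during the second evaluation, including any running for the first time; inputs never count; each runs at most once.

Initial pass — values computed on the first demand:
  t8 = suml([-4, -6, -9, 4]) = -15
  t9 = if0(a5=3 -> else branch t8) = -15
  t10 = if0(t9=-15 -> else branch a5) = 3
  t14 = neg(3) = -3
  t15 = add(-3, -8) = -11
  t17 = add(-15, -11) = -26
  t19 = min2(-26, 3) = -26

Second demand — change propagation:
  t2: newly demanded (no cache) — executes and yields 9.
  t6: newly demanded (no cache) — executes and yields 0.
  t9: re-runs because a5 3->0; new result 0.
  t10: re-runs because t9 -15->0; a5 3->0; new result 0.
  t14: re-runs because t10 3->0; new result 0.
  t15: re-runs because t14 -3->0; new result -8.
  t17: re-runs because t15 -11->-8; new result -23.
  t19: re-runs because t17 -26->-23; t10 3->0; new result -23.

The important point: the flipped condition pulls in fresh nodes; t2, t6 run for the first time.

Run set: t2, t6, t9, t10, t14, t15, t17, t19 (8 run).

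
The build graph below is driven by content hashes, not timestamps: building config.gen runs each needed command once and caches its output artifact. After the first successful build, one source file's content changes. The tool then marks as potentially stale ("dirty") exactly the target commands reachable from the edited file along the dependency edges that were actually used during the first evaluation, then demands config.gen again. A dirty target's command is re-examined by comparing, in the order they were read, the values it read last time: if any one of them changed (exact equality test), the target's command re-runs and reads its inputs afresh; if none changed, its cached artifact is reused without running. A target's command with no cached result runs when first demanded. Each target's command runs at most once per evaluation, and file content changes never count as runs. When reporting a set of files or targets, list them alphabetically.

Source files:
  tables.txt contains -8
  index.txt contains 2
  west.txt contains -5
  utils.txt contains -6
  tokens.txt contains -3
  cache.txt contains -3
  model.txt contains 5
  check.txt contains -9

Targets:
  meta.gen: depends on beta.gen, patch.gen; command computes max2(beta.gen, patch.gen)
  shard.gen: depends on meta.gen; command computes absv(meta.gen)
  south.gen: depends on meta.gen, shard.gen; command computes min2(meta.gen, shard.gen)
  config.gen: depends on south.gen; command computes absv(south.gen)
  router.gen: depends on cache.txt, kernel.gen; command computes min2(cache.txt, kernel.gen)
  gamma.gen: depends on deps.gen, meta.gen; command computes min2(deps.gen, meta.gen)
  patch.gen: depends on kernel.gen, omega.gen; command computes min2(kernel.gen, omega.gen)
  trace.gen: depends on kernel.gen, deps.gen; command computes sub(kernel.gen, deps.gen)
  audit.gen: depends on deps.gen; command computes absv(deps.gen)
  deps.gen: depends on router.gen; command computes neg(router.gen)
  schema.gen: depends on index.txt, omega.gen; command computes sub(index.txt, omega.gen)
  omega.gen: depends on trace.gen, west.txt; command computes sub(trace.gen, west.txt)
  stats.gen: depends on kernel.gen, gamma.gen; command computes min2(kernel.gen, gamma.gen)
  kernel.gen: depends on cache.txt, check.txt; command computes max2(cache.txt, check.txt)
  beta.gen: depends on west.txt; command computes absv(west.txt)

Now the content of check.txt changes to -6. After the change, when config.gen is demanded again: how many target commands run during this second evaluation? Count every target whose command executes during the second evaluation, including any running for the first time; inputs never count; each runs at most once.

Initial pass — values computed on the first demand:
  beta.gen = absv(-5) = 5
  kernel.gen = max2(-3, -9) = -3
  router.gen = min2(-3, -3) = -3
  deps.gen = neg(-3) = 3
  trace.gen = sub(-3, 3) = -6
  omega.gen = sub(-6, -5) = -1
  patch.gen = min2(-3, -1) = -3
  meta.gen = max2(5, -3) = 5
  shard.gen = absv(5) = 5
  south.gen = min2(5, 5) = 5
  config.gen = absv(5) = 5

Second demand — change propagation:
  kernel.gen: re-runs because check.txt -9->-6; new result -3 (unchanged).
  router.gen: re-examined; everything it read last time is the same (cache.txt unchanged, kernel.gen unchanged) — cache -3 kept, no run.
  deps.gen: re-examined; everything it read last time is the same (router.gen unchanged) — cache 3 kept, no run.
  trace.gen: re-examined; everything it read last time is the same (kernel.gen unchanged, deps.gen unchanged) — cache -6 kept, no run.
  omega.gen: re-examined; everything it read last time is the same (trace.gen unchanged, west.txt unchanged) — cache -1 kept, no run.
  patch.gen: re-examined; everything it read last time is the same (kernel.gen unchanged, omega.gen unchanged) — cache -3 kept, no run.
  meta.gen: re-examined; everything it read last time is the same (beta.gen unchanged, patch.gen unchanged) — cache 5 kept, no run.
  shard.gen: re-examined; everything it read last time is the same (meta.gen unchanged) — cache 5 kept, no run.
  south.gen: re-examined; everything it read last time is the same (meta.gen unchanged, shard.gen unchanged) — cache 5 kept, no run.
  config.gen: re-examined; everything it read last time is the same (south.gen unchanged) — cache 5 kept, no run.

The important point: kernel.gen recomputes to an identical value, and the output ends up unchanged.

Run set: kernel.gen (1 run).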